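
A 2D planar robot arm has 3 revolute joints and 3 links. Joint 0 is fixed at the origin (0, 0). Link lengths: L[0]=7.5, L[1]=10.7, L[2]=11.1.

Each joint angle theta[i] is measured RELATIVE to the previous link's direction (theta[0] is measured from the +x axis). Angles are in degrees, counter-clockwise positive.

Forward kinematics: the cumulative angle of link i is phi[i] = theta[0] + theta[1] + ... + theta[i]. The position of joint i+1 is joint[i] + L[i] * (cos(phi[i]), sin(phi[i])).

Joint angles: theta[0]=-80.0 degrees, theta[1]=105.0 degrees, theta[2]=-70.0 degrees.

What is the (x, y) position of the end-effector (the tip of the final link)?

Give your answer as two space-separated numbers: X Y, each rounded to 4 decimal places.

Answer: 18.8487 -10.7129

Derivation:
joint[0] = (0.0000, 0.0000)  (base)
link 0: phi[0] = -80 = -80 deg
  cos(-80 deg) = 0.1736, sin(-80 deg) = -0.9848
  joint[1] = (0.0000, 0.0000) + 7.5 * (0.1736, -0.9848) = (0.0000 + 1.3024, 0.0000 + -7.3861) = (1.3024, -7.3861)
link 1: phi[1] = -80 + 105 = 25 deg
  cos(25 deg) = 0.9063, sin(25 deg) = 0.4226
  joint[2] = (1.3024, -7.3861) + 10.7 * (0.9063, 0.4226) = (1.3024 + 9.6975, -7.3861 + 4.5220) = (10.9999, -2.8640)
link 2: phi[2] = -80 + 105 + -70 = -45 deg
  cos(-45 deg) = 0.7071, sin(-45 deg) = -0.7071
  joint[3] = (10.9999, -2.8640) + 11.1 * (0.7071, -0.7071) = (10.9999 + 7.8489, -2.8640 + -7.8489) = (18.8487, -10.7129)
End effector: (18.8487, -10.7129)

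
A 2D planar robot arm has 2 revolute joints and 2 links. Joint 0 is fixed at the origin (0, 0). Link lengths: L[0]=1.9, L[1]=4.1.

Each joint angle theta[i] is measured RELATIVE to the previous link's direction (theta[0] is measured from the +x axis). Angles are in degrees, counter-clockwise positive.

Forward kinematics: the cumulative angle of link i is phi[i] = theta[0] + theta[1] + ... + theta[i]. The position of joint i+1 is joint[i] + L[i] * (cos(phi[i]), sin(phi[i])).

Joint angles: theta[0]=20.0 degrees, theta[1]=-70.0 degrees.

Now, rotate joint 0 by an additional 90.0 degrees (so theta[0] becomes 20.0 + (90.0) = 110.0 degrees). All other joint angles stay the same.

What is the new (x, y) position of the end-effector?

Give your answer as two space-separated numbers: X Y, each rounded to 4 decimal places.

Answer: 2.4909 4.4208

Derivation:
joint[0] = (0.0000, 0.0000)  (base)
link 0: phi[0] = 110 = 110 deg
  cos(110 deg) = -0.3420, sin(110 deg) = 0.9397
  joint[1] = (0.0000, 0.0000) + 1.9 * (-0.3420, 0.9397) = (0.0000 + -0.6498, 0.0000 + 1.7854) = (-0.6498, 1.7854)
link 1: phi[1] = 110 + -70 = 40 deg
  cos(40 deg) = 0.7660, sin(40 deg) = 0.6428
  joint[2] = (-0.6498, 1.7854) + 4.1 * (0.7660, 0.6428) = (-0.6498 + 3.1408, 1.7854 + 2.6354) = (2.4909, 4.4208)
End effector: (2.4909, 4.4208)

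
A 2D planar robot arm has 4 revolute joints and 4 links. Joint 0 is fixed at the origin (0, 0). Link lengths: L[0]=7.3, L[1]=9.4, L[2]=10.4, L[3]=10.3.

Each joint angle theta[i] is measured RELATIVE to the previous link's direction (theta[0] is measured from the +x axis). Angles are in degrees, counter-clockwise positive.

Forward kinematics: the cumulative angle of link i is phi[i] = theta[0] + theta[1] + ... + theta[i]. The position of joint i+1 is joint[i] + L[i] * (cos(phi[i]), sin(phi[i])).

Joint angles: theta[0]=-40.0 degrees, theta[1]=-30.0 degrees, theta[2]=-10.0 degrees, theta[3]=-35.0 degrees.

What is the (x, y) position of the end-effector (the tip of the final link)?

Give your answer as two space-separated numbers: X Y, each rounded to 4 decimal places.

Answer: 6.2601 -33.1024

Derivation:
joint[0] = (0.0000, 0.0000)  (base)
link 0: phi[0] = -40 = -40 deg
  cos(-40 deg) = 0.7660, sin(-40 deg) = -0.6428
  joint[1] = (0.0000, 0.0000) + 7.3 * (0.7660, -0.6428) = (0.0000 + 5.5921, 0.0000 + -4.6923) = (5.5921, -4.6923)
link 1: phi[1] = -40 + -30 = -70 deg
  cos(-70 deg) = 0.3420, sin(-70 deg) = -0.9397
  joint[2] = (5.5921, -4.6923) + 9.4 * (0.3420, -0.9397) = (5.5921 + 3.2150, -4.6923 + -8.8331) = (8.8071, -13.5255)
link 2: phi[2] = -40 + -30 + -10 = -80 deg
  cos(-80 deg) = 0.1736, sin(-80 deg) = -0.9848
  joint[3] = (8.8071, -13.5255) + 10.4 * (0.1736, -0.9848) = (8.8071 + 1.8059, -13.5255 + -10.2420) = (10.6131, -23.7675)
link 3: phi[3] = -40 + -30 + -10 + -35 = -115 deg
  cos(-115 deg) = -0.4226, sin(-115 deg) = -0.9063
  joint[4] = (10.6131, -23.7675) + 10.3 * (-0.4226, -0.9063) = (10.6131 + -4.3530, -23.7675 + -9.3350) = (6.2601, -33.1024)
End effector: (6.2601, -33.1024)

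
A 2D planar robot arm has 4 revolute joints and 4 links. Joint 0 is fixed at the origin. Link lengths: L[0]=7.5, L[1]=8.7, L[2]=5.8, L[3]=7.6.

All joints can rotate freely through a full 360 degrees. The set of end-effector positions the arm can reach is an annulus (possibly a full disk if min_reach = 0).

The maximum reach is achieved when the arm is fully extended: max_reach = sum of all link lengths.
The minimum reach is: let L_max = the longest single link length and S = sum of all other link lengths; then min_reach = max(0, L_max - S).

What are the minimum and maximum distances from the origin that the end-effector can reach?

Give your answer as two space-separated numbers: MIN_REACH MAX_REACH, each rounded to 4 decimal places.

Answer: 0.0000 29.6000

Derivation:
Link lengths: [7.5, 8.7, 5.8, 7.6]
max_reach = 7.5 + 8.7 + 5.8 + 7.6 = 29.6
L_max = max([7.5, 8.7, 5.8, 7.6]) = 8.7
S (sum of others) = 29.6 - 8.7 = 20.9
min_reach = max(0, 8.7 - 20.9) = max(0, -12.2) = 0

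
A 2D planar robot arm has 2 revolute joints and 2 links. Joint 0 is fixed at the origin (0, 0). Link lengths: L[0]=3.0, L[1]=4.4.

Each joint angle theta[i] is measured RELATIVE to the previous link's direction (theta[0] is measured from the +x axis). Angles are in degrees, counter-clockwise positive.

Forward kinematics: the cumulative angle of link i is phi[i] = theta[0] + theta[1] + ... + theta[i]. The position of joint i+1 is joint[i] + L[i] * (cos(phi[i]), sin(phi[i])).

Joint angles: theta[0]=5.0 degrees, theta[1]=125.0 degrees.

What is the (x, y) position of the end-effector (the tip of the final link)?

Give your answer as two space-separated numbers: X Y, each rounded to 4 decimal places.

joint[0] = (0.0000, 0.0000)  (base)
link 0: phi[0] = 5 = 5 deg
  cos(5 deg) = 0.9962, sin(5 deg) = 0.0872
  joint[1] = (0.0000, 0.0000) + 3 * (0.9962, 0.0872) = (0.0000 + 2.9886, 0.0000 + 0.2615) = (2.9886, 0.2615)
link 1: phi[1] = 5 + 125 = 130 deg
  cos(130 deg) = -0.6428, sin(130 deg) = 0.7660
  joint[2] = (2.9886, 0.2615) + 4.4 * (-0.6428, 0.7660) = (2.9886 + -2.8283, 0.2615 + 3.3706) = (0.1603, 3.6321)
End effector: (0.1603, 3.6321)

Answer: 0.1603 3.6321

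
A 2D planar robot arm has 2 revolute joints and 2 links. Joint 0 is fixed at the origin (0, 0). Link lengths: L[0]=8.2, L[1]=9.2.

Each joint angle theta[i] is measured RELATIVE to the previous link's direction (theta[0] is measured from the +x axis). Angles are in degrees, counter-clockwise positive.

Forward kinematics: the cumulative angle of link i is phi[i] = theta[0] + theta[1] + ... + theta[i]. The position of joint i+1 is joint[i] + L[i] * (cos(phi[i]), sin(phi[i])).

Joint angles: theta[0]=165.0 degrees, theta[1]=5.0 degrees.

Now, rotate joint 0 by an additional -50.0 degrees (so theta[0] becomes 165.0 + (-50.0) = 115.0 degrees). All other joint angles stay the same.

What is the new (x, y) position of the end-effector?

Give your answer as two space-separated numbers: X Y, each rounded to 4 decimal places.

joint[0] = (0.0000, 0.0000)  (base)
link 0: phi[0] = 115 = 115 deg
  cos(115 deg) = -0.4226, sin(115 deg) = 0.9063
  joint[1] = (0.0000, 0.0000) + 8.2 * (-0.4226, 0.9063) = (0.0000 + -3.4655, 0.0000 + 7.4317) = (-3.4655, 7.4317)
link 1: phi[1] = 115 + 5 = 120 deg
  cos(120 deg) = -0.5000, sin(120 deg) = 0.8660
  joint[2] = (-3.4655, 7.4317) + 9.2 * (-0.5000, 0.8660) = (-3.4655 + -4.6000, 7.4317 + 7.9674) = (-8.0655, 15.3992)
End effector: (-8.0655, 15.3992)

Answer: -8.0655 15.3992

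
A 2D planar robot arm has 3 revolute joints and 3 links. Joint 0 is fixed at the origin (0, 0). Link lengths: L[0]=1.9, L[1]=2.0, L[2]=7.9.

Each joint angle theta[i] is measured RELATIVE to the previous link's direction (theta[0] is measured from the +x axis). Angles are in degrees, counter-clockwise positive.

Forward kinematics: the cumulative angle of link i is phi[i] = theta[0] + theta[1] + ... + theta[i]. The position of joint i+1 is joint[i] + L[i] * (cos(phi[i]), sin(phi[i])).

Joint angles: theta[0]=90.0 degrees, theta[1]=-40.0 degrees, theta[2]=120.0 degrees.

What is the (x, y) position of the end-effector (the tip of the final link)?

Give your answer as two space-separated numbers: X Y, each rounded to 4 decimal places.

Answer: -6.4944 4.8039

Derivation:
joint[0] = (0.0000, 0.0000)  (base)
link 0: phi[0] = 90 = 90 deg
  cos(90 deg) = 0.0000, sin(90 deg) = 1.0000
  joint[1] = (0.0000, 0.0000) + 1.9 * (0.0000, 1.0000) = (0.0000 + 0.0000, 0.0000 + 1.9000) = (0.0000, 1.9000)
link 1: phi[1] = 90 + -40 = 50 deg
  cos(50 deg) = 0.6428, sin(50 deg) = 0.7660
  joint[2] = (0.0000, 1.9000) + 2 * (0.6428, 0.7660) = (0.0000 + 1.2856, 1.9000 + 1.5321) = (1.2856, 3.4321)
link 2: phi[2] = 90 + -40 + 120 = 170 deg
  cos(170 deg) = -0.9848, sin(170 deg) = 0.1736
  joint[3] = (1.2856, 3.4321) + 7.9 * (-0.9848, 0.1736) = (1.2856 + -7.7800, 3.4321 + 1.3718) = (-6.4944, 4.8039)
End effector: (-6.4944, 4.8039)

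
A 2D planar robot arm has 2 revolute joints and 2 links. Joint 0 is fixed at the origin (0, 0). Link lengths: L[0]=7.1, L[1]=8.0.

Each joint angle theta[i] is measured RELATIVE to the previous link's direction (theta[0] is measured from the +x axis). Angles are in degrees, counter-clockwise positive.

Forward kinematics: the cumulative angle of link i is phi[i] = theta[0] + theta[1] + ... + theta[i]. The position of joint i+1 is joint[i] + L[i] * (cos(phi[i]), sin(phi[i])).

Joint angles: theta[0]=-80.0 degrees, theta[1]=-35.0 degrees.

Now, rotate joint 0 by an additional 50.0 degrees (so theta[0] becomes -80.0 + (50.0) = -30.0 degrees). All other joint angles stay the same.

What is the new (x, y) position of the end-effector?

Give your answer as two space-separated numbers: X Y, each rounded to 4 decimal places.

Answer: 9.5297 -10.8005

Derivation:
joint[0] = (0.0000, 0.0000)  (base)
link 0: phi[0] = -30 = -30 deg
  cos(-30 deg) = 0.8660, sin(-30 deg) = -0.5000
  joint[1] = (0.0000, 0.0000) + 7.1 * (0.8660, -0.5000) = (0.0000 + 6.1488, 0.0000 + -3.5500) = (6.1488, -3.5500)
link 1: phi[1] = -30 + -35 = -65 deg
  cos(-65 deg) = 0.4226, sin(-65 deg) = -0.9063
  joint[2] = (6.1488, -3.5500) + 8 * (0.4226, -0.9063) = (6.1488 + 3.3809, -3.5500 + -7.2505) = (9.5297, -10.8005)
End effector: (9.5297, -10.8005)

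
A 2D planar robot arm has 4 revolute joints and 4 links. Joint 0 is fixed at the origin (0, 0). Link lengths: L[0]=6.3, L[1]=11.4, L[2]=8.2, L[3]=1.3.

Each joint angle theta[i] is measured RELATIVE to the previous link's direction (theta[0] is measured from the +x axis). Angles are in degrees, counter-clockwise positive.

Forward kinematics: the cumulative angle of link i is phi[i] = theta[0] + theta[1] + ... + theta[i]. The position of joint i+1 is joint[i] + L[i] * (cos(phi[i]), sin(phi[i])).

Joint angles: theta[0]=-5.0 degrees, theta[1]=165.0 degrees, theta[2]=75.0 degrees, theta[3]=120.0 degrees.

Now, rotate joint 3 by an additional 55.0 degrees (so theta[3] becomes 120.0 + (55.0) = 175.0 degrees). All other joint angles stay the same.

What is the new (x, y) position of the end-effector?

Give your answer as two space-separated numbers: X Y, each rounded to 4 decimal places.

Answer: -8.3042 -2.3712

Derivation:
joint[0] = (0.0000, 0.0000)  (base)
link 0: phi[0] = -5 = -5 deg
  cos(-5 deg) = 0.9962, sin(-5 deg) = -0.0872
  joint[1] = (0.0000, 0.0000) + 6.3 * (0.9962, -0.0872) = (0.0000 + 6.2760, 0.0000 + -0.5491) = (6.2760, -0.5491)
link 1: phi[1] = -5 + 165 = 160 deg
  cos(160 deg) = -0.9397, sin(160 deg) = 0.3420
  joint[2] = (6.2760, -0.5491) + 11.4 * (-0.9397, 0.3420) = (6.2760 + -10.7125, -0.5491 + 3.8990) = (-4.4365, 3.3499)
link 2: phi[2] = -5 + 165 + 75 = 235 deg
  cos(235 deg) = -0.5736, sin(235 deg) = -0.8192
  joint[3] = (-4.4365, 3.3499) + 8.2 * (-0.5736, -0.8192) = (-4.4365 + -4.7033, 3.3499 + -6.7170) = (-9.1398, -3.3671)
link 3: phi[3] = -5 + 165 + 75 + 175 = 410 deg
  cos(410 deg) = 0.6428, sin(410 deg) = 0.7660
  joint[4] = (-9.1398, -3.3671) + 1.3 * (0.6428, 0.7660) = (-9.1398 + 0.8356, -3.3671 + 0.9959) = (-8.3042, -2.3712)
End effector: (-8.3042, -2.3712)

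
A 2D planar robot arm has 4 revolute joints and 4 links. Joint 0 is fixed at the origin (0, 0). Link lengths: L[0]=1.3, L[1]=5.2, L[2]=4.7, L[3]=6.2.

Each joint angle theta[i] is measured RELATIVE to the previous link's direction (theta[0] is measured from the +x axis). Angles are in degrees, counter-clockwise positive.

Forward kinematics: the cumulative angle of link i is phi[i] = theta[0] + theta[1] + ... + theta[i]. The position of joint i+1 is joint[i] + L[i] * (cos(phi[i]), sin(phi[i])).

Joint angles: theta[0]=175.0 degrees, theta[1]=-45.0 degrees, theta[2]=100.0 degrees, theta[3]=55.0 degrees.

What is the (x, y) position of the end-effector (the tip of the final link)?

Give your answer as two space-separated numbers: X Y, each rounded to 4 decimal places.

Answer: -6.0540 -5.4924

Derivation:
joint[0] = (0.0000, 0.0000)  (base)
link 0: phi[0] = 175 = 175 deg
  cos(175 deg) = -0.9962, sin(175 deg) = 0.0872
  joint[1] = (0.0000, 0.0000) + 1.3 * (-0.9962, 0.0872) = (0.0000 + -1.2951, 0.0000 + 0.1133) = (-1.2951, 0.1133)
link 1: phi[1] = 175 + -45 = 130 deg
  cos(130 deg) = -0.6428, sin(130 deg) = 0.7660
  joint[2] = (-1.2951, 0.1133) + 5.2 * (-0.6428, 0.7660) = (-1.2951 + -3.3425, 0.1133 + 3.9834) = (-4.6375, 4.0967)
link 2: phi[2] = 175 + -45 + 100 = 230 deg
  cos(230 deg) = -0.6428, sin(230 deg) = -0.7660
  joint[3] = (-4.6375, 4.0967) + 4.7 * (-0.6428, -0.7660) = (-4.6375 + -3.0211, 4.0967 + -3.6004) = (-7.6587, 0.4963)
link 3: phi[3] = 175 + -45 + 100 + 55 = 285 deg
  cos(285 deg) = 0.2588, sin(285 deg) = -0.9659
  joint[4] = (-7.6587, 0.4963) + 6.2 * (0.2588, -0.9659) = (-7.6587 + 1.6047, 0.4963 + -5.9887) = (-6.0540, -5.4924)
End effector: (-6.0540, -5.4924)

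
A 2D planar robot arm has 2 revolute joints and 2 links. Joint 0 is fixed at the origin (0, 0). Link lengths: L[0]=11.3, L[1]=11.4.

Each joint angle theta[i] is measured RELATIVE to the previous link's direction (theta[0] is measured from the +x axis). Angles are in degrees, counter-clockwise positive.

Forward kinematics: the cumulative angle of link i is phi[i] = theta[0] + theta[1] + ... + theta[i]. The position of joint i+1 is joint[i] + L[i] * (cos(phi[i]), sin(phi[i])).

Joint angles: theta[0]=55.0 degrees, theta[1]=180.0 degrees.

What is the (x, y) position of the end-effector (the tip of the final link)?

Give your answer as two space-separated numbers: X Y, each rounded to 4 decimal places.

Answer: -0.0574 -0.0819

Derivation:
joint[0] = (0.0000, 0.0000)  (base)
link 0: phi[0] = 55 = 55 deg
  cos(55 deg) = 0.5736, sin(55 deg) = 0.8192
  joint[1] = (0.0000, 0.0000) + 11.3 * (0.5736, 0.8192) = (0.0000 + 6.4814, 0.0000 + 9.2564) = (6.4814, 9.2564)
link 1: phi[1] = 55 + 180 = 235 deg
  cos(235 deg) = -0.5736, sin(235 deg) = -0.8192
  joint[2] = (6.4814, 9.2564) + 11.4 * (-0.5736, -0.8192) = (6.4814 + -6.5388, 9.2564 + -9.3383) = (-0.0574, -0.0819)
End effector: (-0.0574, -0.0819)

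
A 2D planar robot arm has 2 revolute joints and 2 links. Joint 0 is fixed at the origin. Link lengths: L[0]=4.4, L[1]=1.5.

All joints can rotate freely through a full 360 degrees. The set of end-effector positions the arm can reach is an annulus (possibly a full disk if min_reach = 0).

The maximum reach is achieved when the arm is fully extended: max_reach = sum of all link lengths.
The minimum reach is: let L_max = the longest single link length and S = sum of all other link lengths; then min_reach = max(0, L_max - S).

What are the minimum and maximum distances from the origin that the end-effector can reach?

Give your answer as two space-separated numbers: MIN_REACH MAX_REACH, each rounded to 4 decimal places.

Answer: 2.9000 5.9000

Derivation:
Link lengths: [4.4, 1.5]
max_reach = 4.4 + 1.5 = 5.9
L_max = max([4.4, 1.5]) = 4.4
S (sum of others) = 5.9 - 4.4 = 1.5
min_reach = max(0, 4.4 - 1.5) = max(0, 2.9) = 2.9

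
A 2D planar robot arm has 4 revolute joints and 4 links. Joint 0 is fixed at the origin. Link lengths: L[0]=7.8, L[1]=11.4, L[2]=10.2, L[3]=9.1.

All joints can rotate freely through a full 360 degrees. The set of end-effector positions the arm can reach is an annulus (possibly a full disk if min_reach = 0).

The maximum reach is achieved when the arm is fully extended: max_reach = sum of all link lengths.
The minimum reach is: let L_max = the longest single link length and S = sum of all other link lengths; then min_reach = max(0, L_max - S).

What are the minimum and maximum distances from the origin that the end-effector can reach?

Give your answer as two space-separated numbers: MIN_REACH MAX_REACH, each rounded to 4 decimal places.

Answer: 0.0000 38.5000

Derivation:
Link lengths: [7.8, 11.4, 10.2, 9.1]
max_reach = 7.8 + 11.4 + 10.2 + 9.1 = 38.5
L_max = max([7.8, 11.4, 10.2, 9.1]) = 11.4
S (sum of others) = 38.5 - 11.4 = 27.1
min_reach = max(0, 11.4 - 27.1) = max(0, -15.7) = 0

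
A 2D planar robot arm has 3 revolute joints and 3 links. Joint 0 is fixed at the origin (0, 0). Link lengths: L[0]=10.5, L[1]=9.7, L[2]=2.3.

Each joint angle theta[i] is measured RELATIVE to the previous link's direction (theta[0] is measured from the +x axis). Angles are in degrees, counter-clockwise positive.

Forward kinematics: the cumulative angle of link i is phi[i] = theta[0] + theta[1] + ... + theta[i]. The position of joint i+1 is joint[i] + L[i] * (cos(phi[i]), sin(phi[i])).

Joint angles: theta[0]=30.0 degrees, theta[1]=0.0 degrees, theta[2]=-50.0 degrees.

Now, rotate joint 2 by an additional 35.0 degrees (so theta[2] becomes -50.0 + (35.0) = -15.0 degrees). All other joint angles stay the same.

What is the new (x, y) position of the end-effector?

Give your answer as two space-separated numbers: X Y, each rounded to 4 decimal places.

Answer: 19.7153 10.6953

Derivation:
joint[0] = (0.0000, 0.0000)  (base)
link 0: phi[0] = 30 = 30 deg
  cos(30 deg) = 0.8660, sin(30 deg) = 0.5000
  joint[1] = (0.0000, 0.0000) + 10.5 * (0.8660, 0.5000) = (0.0000 + 9.0933, 0.0000 + 5.2500) = (9.0933, 5.2500)
link 1: phi[1] = 30 + 0 = 30 deg
  cos(30 deg) = 0.8660, sin(30 deg) = 0.5000
  joint[2] = (9.0933, 5.2500) + 9.7 * (0.8660, 0.5000) = (9.0933 + 8.4004, 5.2500 + 4.8500) = (17.4937, 10.1000)
link 2: phi[2] = 30 + 0 + -15 = 15 deg
  cos(15 deg) = 0.9659, sin(15 deg) = 0.2588
  joint[3] = (17.4937, 10.1000) + 2.3 * (0.9659, 0.2588) = (17.4937 + 2.2216, 10.1000 + 0.5953) = (19.7153, 10.6953)
End effector: (19.7153, 10.6953)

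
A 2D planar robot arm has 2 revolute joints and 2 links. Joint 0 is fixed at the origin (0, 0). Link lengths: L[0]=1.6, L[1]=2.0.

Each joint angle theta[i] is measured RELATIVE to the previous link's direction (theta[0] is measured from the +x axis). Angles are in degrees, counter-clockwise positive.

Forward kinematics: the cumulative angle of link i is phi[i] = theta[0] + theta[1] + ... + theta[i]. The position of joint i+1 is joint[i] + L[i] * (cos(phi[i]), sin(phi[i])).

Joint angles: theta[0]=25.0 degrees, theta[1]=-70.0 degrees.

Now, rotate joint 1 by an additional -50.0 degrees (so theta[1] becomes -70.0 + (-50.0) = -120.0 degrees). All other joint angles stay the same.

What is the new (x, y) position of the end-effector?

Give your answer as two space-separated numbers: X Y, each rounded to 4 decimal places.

joint[0] = (0.0000, 0.0000)  (base)
link 0: phi[0] = 25 = 25 deg
  cos(25 deg) = 0.9063, sin(25 deg) = 0.4226
  joint[1] = (0.0000, 0.0000) + 1.6 * (0.9063, 0.4226) = (0.0000 + 1.4501, 0.0000 + 0.6762) = (1.4501, 0.6762)
link 1: phi[1] = 25 + -120 = -95 deg
  cos(-95 deg) = -0.0872, sin(-95 deg) = -0.9962
  joint[2] = (1.4501, 0.6762) + 2 * (-0.0872, -0.9962) = (1.4501 + -0.1743, 0.6762 + -1.9924) = (1.2758, -1.3162)
End effector: (1.2758, -1.3162)

Answer: 1.2758 -1.3162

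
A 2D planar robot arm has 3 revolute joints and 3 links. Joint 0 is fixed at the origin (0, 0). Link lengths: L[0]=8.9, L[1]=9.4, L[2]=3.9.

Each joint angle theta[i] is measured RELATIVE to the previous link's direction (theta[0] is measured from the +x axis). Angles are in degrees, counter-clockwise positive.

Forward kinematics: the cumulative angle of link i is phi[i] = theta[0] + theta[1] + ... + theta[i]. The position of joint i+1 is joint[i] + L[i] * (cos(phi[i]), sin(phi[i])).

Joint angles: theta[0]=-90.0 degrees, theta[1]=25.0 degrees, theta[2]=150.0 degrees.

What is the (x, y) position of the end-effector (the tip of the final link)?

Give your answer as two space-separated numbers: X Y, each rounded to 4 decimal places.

Answer: 4.3125 -13.5341

Derivation:
joint[0] = (0.0000, 0.0000)  (base)
link 0: phi[0] = -90 = -90 deg
  cos(-90 deg) = 0.0000, sin(-90 deg) = -1.0000
  joint[1] = (0.0000, 0.0000) + 8.9 * (0.0000, -1.0000) = (0.0000 + 0.0000, 0.0000 + -8.9000) = (0.0000, -8.9000)
link 1: phi[1] = -90 + 25 = -65 deg
  cos(-65 deg) = 0.4226, sin(-65 deg) = -0.9063
  joint[2] = (0.0000, -8.9000) + 9.4 * (0.4226, -0.9063) = (0.0000 + 3.9726, -8.9000 + -8.5193) = (3.9726, -17.4193)
link 2: phi[2] = -90 + 25 + 150 = 85 deg
  cos(85 deg) = 0.0872, sin(85 deg) = 0.9962
  joint[3] = (3.9726, -17.4193) + 3.9 * (0.0872, 0.9962) = (3.9726 + 0.3399, -17.4193 + 3.8852) = (4.3125, -13.5341)
End effector: (4.3125, -13.5341)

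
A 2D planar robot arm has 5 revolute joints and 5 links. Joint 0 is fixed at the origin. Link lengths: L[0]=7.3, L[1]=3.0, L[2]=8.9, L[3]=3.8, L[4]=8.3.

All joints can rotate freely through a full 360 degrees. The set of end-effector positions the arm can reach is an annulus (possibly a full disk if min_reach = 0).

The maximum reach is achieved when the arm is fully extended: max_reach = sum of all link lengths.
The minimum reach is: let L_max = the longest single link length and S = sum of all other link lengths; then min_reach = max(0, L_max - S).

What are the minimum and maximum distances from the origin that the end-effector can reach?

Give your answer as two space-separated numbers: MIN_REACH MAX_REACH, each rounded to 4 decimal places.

Link lengths: [7.3, 3.0, 8.9, 3.8, 8.3]
max_reach = 7.3 + 3 + 8.9 + 3.8 + 8.3 = 31.3
L_max = max([7.3, 3.0, 8.9, 3.8, 8.3]) = 8.9
S (sum of others) = 31.3 - 8.9 = 22.4
min_reach = max(0, 8.9 - 22.4) = max(0, -13.5) = 0

Answer: 0.0000 31.3000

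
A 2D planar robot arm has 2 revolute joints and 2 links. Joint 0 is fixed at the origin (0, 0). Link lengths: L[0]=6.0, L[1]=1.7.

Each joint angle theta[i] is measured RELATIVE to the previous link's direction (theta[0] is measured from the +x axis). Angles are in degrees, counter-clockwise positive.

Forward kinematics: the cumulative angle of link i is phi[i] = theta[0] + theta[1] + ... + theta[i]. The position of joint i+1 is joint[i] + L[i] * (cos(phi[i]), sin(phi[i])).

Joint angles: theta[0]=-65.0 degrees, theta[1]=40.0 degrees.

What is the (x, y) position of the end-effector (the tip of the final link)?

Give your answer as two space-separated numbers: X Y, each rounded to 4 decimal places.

Answer: 4.0764 -6.1563

Derivation:
joint[0] = (0.0000, 0.0000)  (base)
link 0: phi[0] = -65 = -65 deg
  cos(-65 deg) = 0.4226, sin(-65 deg) = -0.9063
  joint[1] = (0.0000, 0.0000) + 6 * (0.4226, -0.9063) = (0.0000 + 2.5357, 0.0000 + -5.4378) = (2.5357, -5.4378)
link 1: phi[1] = -65 + 40 = -25 deg
  cos(-25 deg) = 0.9063, sin(-25 deg) = -0.4226
  joint[2] = (2.5357, -5.4378) + 1.7 * (0.9063, -0.4226) = (2.5357 + 1.5407, -5.4378 + -0.7185) = (4.0764, -6.1563)
End effector: (4.0764, -6.1563)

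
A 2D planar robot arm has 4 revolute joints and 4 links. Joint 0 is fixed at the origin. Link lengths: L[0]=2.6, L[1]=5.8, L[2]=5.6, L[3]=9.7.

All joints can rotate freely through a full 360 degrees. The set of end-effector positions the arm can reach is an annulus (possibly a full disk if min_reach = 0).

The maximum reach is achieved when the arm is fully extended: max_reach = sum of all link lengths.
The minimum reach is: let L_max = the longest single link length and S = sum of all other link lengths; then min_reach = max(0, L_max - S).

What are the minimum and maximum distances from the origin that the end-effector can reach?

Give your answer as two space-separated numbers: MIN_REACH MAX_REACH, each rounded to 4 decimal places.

Link lengths: [2.6, 5.8, 5.6, 9.7]
max_reach = 2.6 + 5.8 + 5.6 + 9.7 = 23.7
L_max = max([2.6, 5.8, 5.6, 9.7]) = 9.7
S (sum of others) = 23.7 - 9.7 = 14
min_reach = max(0, 9.7 - 14) = max(0, -4.3) = 0

Answer: 0.0000 23.7000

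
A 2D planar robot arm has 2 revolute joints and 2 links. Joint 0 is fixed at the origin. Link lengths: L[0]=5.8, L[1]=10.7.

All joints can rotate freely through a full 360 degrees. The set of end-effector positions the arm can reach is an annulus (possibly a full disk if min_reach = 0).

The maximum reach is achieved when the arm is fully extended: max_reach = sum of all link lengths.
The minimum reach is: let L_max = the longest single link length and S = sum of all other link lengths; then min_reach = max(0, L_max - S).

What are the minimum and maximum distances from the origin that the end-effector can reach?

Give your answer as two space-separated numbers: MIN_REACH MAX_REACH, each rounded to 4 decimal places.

Answer: 4.9000 16.5000

Derivation:
Link lengths: [5.8, 10.7]
max_reach = 5.8 + 10.7 = 16.5
L_max = max([5.8, 10.7]) = 10.7
S (sum of others) = 16.5 - 10.7 = 5.8
min_reach = max(0, 10.7 - 5.8) = max(0, 4.9) = 4.9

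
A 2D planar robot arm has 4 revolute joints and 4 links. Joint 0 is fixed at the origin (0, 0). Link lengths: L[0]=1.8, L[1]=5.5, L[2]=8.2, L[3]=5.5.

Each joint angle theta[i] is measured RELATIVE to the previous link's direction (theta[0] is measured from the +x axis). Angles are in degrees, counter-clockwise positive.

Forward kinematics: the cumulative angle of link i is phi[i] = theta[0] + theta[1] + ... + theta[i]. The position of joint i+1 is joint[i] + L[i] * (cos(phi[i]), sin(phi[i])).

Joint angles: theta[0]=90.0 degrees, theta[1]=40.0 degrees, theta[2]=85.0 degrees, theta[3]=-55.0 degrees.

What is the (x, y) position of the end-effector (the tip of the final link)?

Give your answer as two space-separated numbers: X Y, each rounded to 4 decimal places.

Answer: -15.4207 3.1910

Derivation:
joint[0] = (0.0000, 0.0000)  (base)
link 0: phi[0] = 90 = 90 deg
  cos(90 deg) = 0.0000, sin(90 deg) = 1.0000
  joint[1] = (0.0000, 0.0000) + 1.8 * (0.0000, 1.0000) = (0.0000 + 0.0000, 0.0000 + 1.8000) = (0.0000, 1.8000)
link 1: phi[1] = 90 + 40 = 130 deg
  cos(130 deg) = -0.6428, sin(130 deg) = 0.7660
  joint[2] = (0.0000, 1.8000) + 5.5 * (-0.6428, 0.7660) = (0.0000 + -3.5353, 1.8000 + 4.2132) = (-3.5353, 6.0132)
link 2: phi[2] = 90 + 40 + 85 = 215 deg
  cos(215 deg) = -0.8192, sin(215 deg) = -0.5736
  joint[3] = (-3.5353, 6.0132) + 8.2 * (-0.8192, -0.5736) = (-3.5353 + -6.7170, 6.0132 + -4.7033) = (-10.2524, 1.3099)
link 3: phi[3] = 90 + 40 + 85 + -55 = 160 deg
  cos(160 deg) = -0.9397, sin(160 deg) = 0.3420
  joint[4] = (-10.2524, 1.3099) + 5.5 * (-0.9397, 0.3420) = (-10.2524 + -5.1683, 1.3099 + 1.8811) = (-15.4207, 3.1910)
End effector: (-15.4207, 3.1910)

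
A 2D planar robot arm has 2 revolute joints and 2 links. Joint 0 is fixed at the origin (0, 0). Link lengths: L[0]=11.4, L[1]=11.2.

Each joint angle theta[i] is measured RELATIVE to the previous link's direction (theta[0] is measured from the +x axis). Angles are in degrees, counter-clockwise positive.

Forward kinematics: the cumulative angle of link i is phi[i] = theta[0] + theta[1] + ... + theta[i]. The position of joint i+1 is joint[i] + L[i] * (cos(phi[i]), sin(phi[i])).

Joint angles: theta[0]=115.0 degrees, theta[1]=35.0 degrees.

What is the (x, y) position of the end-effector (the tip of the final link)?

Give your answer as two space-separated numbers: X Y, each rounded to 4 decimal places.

Answer: -14.5173 15.9319

Derivation:
joint[0] = (0.0000, 0.0000)  (base)
link 0: phi[0] = 115 = 115 deg
  cos(115 deg) = -0.4226, sin(115 deg) = 0.9063
  joint[1] = (0.0000, 0.0000) + 11.4 * (-0.4226, 0.9063) = (0.0000 + -4.8178, 0.0000 + 10.3319) = (-4.8178, 10.3319)
link 1: phi[1] = 115 + 35 = 150 deg
  cos(150 deg) = -0.8660, sin(150 deg) = 0.5000
  joint[2] = (-4.8178, 10.3319) + 11.2 * (-0.8660, 0.5000) = (-4.8178 + -9.6995, 10.3319 + 5.6000) = (-14.5173, 15.9319)
End effector: (-14.5173, 15.9319)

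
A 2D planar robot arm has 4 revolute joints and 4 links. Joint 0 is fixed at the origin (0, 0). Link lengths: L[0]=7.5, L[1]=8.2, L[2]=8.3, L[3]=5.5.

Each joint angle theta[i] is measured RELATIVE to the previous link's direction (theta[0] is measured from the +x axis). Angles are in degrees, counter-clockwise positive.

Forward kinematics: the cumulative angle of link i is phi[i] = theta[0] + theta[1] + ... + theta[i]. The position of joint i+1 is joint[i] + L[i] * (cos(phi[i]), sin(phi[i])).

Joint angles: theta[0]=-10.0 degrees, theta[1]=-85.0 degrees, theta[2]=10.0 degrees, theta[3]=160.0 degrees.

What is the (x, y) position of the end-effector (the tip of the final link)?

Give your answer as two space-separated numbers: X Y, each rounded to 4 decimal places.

joint[0] = (0.0000, 0.0000)  (base)
link 0: phi[0] = -10 = -10 deg
  cos(-10 deg) = 0.9848, sin(-10 deg) = -0.1736
  joint[1] = (0.0000, 0.0000) + 7.5 * (0.9848, -0.1736) = (0.0000 + 7.3861, 0.0000 + -1.3024) = (7.3861, -1.3024)
link 1: phi[1] = -10 + -85 = -95 deg
  cos(-95 deg) = -0.0872, sin(-95 deg) = -0.9962
  joint[2] = (7.3861, -1.3024) + 8.2 * (-0.0872, -0.9962) = (7.3861 + -0.7147, -1.3024 + -8.1688) = (6.6714, -9.4712)
link 2: phi[2] = -10 + -85 + 10 = -85 deg
  cos(-85 deg) = 0.0872, sin(-85 deg) = -0.9962
  joint[3] = (6.6714, -9.4712) + 8.3 * (0.0872, -0.9962) = (6.6714 + 0.7234, -9.4712 + -8.2684) = (7.3948, -17.7396)
link 3: phi[3] = -10 + -85 + 10 + 160 = 75 deg
  cos(75 deg) = 0.2588, sin(75 deg) = 0.9659
  joint[4] = (7.3948, -17.7396) + 5.5 * (0.2588, 0.9659) = (7.3948 + 1.4235, -17.7396 + 5.3126) = (8.8183, -12.4270)
End effector: (8.8183, -12.4270)

Answer: 8.8183 -12.4270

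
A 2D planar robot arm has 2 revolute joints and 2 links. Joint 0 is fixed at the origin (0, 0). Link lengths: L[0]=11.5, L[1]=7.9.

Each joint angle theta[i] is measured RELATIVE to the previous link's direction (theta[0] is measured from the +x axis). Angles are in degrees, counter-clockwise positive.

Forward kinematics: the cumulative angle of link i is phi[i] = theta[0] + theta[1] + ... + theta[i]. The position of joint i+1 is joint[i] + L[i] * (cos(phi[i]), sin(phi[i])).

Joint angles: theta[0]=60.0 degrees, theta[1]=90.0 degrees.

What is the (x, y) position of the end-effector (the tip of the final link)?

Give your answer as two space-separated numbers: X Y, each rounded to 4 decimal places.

Answer: -1.0916 13.9093

Derivation:
joint[0] = (0.0000, 0.0000)  (base)
link 0: phi[0] = 60 = 60 deg
  cos(60 deg) = 0.5000, sin(60 deg) = 0.8660
  joint[1] = (0.0000, 0.0000) + 11.5 * (0.5000, 0.8660) = (0.0000 + 5.7500, 0.0000 + 9.9593) = (5.7500, 9.9593)
link 1: phi[1] = 60 + 90 = 150 deg
  cos(150 deg) = -0.8660, sin(150 deg) = 0.5000
  joint[2] = (5.7500, 9.9593) + 7.9 * (-0.8660, 0.5000) = (5.7500 + -6.8416, 9.9593 + 3.9500) = (-1.0916, 13.9093)
End effector: (-1.0916, 13.9093)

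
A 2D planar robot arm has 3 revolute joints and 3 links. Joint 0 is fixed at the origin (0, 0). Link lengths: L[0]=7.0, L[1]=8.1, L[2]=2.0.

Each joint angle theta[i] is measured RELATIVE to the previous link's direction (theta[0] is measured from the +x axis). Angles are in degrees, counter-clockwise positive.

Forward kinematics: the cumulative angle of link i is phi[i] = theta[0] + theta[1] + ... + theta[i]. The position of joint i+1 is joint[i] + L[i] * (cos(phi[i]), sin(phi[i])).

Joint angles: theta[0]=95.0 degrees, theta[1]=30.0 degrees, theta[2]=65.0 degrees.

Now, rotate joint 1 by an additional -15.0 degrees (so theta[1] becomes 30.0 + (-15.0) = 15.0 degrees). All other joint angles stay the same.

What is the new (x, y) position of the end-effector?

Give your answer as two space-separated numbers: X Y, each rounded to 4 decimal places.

Answer: -5.3728 14.7592

Derivation:
joint[0] = (0.0000, 0.0000)  (base)
link 0: phi[0] = 95 = 95 deg
  cos(95 deg) = -0.0872, sin(95 deg) = 0.9962
  joint[1] = (0.0000, 0.0000) + 7 * (-0.0872, 0.9962) = (0.0000 + -0.6101, 0.0000 + 6.9734) = (-0.6101, 6.9734)
link 1: phi[1] = 95 + 15 = 110 deg
  cos(110 deg) = -0.3420, sin(110 deg) = 0.9397
  joint[2] = (-0.6101, 6.9734) + 8.1 * (-0.3420, 0.9397) = (-0.6101 + -2.7704, 6.9734 + 7.6115) = (-3.3805, 14.5849)
link 2: phi[2] = 95 + 15 + 65 = 175 deg
  cos(175 deg) = -0.9962, sin(175 deg) = 0.0872
  joint[3] = (-3.3805, 14.5849) + 2 * (-0.9962, 0.0872) = (-3.3805 + -1.9924, 14.5849 + 0.1743) = (-5.3728, 14.7592)
End effector: (-5.3728, 14.7592)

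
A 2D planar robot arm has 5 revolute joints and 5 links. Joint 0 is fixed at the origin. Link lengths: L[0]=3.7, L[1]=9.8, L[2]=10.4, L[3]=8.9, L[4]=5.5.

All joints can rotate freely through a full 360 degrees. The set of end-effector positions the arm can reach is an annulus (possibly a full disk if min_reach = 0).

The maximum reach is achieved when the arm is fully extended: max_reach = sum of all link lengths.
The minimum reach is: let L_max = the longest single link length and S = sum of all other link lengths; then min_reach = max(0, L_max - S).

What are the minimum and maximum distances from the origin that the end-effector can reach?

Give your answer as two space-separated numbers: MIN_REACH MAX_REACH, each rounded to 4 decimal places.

Link lengths: [3.7, 9.8, 10.4, 8.9, 5.5]
max_reach = 3.7 + 9.8 + 10.4 + 8.9 + 5.5 = 38.3
L_max = max([3.7, 9.8, 10.4, 8.9, 5.5]) = 10.4
S (sum of others) = 38.3 - 10.4 = 27.9
min_reach = max(0, 10.4 - 27.9) = max(0, -17.5) = 0

Answer: 0.0000 38.3000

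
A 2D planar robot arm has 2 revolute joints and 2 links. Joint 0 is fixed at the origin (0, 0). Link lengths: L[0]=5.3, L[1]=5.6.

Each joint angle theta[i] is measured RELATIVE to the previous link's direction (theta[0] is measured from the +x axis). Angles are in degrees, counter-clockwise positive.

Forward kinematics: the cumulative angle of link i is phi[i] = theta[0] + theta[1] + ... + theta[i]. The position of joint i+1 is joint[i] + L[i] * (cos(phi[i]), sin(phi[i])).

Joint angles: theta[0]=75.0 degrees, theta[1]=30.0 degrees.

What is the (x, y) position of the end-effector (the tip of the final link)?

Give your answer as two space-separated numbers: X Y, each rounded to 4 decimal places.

joint[0] = (0.0000, 0.0000)  (base)
link 0: phi[0] = 75 = 75 deg
  cos(75 deg) = 0.2588, sin(75 deg) = 0.9659
  joint[1] = (0.0000, 0.0000) + 5.3 * (0.2588, 0.9659) = (0.0000 + 1.3717, 0.0000 + 5.1194) = (1.3717, 5.1194)
link 1: phi[1] = 75 + 30 = 105 deg
  cos(105 deg) = -0.2588, sin(105 deg) = 0.9659
  joint[2] = (1.3717, 5.1194) + 5.6 * (-0.2588, 0.9659) = (1.3717 + -1.4494, 5.1194 + 5.4092) = (-0.0776, 10.5286)
End effector: (-0.0776, 10.5286)

Answer: -0.0776 10.5286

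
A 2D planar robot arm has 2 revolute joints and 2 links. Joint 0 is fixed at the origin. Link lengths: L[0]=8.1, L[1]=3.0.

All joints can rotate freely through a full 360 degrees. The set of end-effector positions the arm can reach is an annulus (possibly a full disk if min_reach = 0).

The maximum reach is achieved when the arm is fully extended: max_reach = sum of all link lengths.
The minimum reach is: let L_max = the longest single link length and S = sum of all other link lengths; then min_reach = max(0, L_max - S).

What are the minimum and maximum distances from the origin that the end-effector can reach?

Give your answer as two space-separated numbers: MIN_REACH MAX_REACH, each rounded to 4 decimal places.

Link lengths: [8.1, 3.0]
max_reach = 8.1 + 3 = 11.1
L_max = max([8.1, 3.0]) = 8.1
S (sum of others) = 11.1 - 8.1 = 3
min_reach = max(0, 8.1 - 3) = max(0, 5.1) = 5.1

Answer: 5.1000 11.1000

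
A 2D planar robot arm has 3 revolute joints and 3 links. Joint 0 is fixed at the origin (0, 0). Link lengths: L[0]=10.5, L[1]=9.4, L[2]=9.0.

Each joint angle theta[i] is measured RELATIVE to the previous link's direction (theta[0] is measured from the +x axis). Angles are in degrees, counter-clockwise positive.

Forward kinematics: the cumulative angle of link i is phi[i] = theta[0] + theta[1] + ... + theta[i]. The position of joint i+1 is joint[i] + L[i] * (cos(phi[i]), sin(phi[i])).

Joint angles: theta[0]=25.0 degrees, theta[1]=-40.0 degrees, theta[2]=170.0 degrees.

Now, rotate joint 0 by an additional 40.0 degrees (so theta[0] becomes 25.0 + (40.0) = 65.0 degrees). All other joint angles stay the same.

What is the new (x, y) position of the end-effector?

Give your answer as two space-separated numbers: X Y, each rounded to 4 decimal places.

joint[0] = (0.0000, 0.0000)  (base)
link 0: phi[0] = 65 = 65 deg
  cos(65 deg) = 0.4226, sin(65 deg) = 0.9063
  joint[1] = (0.0000, 0.0000) + 10.5 * (0.4226, 0.9063) = (0.0000 + 4.4375, 0.0000 + 9.5162) = (4.4375, 9.5162)
link 1: phi[1] = 65 + -40 = 25 deg
  cos(25 deg) = 0.9063, sin(25 deg) = 0.4226
  joint[2] = (4.4375, 9.5162) + 9.4 * (0.9063, 0.4226) = (4.4375 + 8.5193, 9.5162 + 3.9726) = (12.9568, 13.4888)
link 2: phi[2] = 65 + -40 + 170 = 195 deg
  cos(195 deg) = -0.9659, sin(195 deg) = -0.2588
  joint[3] = (12.9568, 13.4888) + 9 * (-0.9659, -0.2588) = (12.9568 + -8.6933, 13.4888 + -2.3294) = (4.2635, 11.1595)
End effector: (4.2635, 11.1595)

Answer: 4.2635 11.1595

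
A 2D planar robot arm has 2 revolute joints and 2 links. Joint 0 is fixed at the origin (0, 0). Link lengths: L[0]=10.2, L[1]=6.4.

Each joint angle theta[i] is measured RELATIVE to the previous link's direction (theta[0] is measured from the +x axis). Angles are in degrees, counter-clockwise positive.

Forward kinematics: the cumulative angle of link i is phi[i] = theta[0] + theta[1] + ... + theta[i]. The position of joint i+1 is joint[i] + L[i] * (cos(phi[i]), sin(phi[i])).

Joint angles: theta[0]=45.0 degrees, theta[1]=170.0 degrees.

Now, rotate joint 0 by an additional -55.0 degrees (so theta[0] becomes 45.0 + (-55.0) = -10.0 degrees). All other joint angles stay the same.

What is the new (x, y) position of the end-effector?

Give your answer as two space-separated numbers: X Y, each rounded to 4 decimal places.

Answer: 4.0310 0.4177

Derivation:
joint[0] = (0.0000, 0.0000)  (base)
link 0: phi[0] = -10 = -10 deg
  cos(-10 deg) = 0.9848, sin(-10 deg) = -0.1736
  joint[1] = (0.0000, 0.0000) + 10.2 * (0.9848, -0.1736) = (0.0000 + 10.0450, 0.0000 + -1.7712) = (10.0450, -1.7712)
link 1: phi[1] = -10 + 170 = 160 deg
  cos(160 deg) = -0.9397, sin(160 deg) = 0.3420
  joint[2] = (10.0450, -1.7712) + 6.4 * (-0.9397, 0.3420) = (10.0450 + -6.0140, -1.7712 + 2.1889) = (4.0310, 0.4177)
End effector: (4.0310, 0.4177)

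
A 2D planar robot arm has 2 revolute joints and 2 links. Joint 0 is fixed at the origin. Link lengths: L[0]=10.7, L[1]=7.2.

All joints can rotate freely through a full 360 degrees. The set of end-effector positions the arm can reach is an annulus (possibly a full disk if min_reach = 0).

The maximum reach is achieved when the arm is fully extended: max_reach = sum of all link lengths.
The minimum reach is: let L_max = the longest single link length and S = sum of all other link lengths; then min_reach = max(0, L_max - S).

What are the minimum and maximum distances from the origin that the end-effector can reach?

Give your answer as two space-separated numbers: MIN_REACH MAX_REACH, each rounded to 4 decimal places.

Answer: 3.5000 17.9000

Derivation:
Link lengths: [10.7, 7.2]
max_reach = 10.7 + 7.2 = 17.9
L_max = max([10.7, 7.2]) = 10.7
S (sum of others) = 17.9 - 10.7 = 7.2
min_reach = max(0, 10.7 - 7.2) = max(0, 3.5) = 3.5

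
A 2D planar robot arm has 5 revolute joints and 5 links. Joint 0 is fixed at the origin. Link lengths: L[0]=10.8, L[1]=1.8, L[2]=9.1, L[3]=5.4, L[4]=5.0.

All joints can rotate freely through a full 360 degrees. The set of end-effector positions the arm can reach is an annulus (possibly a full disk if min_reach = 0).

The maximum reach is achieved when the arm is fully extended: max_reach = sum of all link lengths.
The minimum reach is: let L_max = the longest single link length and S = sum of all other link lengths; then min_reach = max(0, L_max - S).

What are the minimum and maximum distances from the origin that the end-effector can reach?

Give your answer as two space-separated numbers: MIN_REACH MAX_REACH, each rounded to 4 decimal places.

Answer: 0.0000 32.1000

Derivation:
Link lengths: [10.8, 1.8, 9.1, 5.4, 5.0]
max_reach = 10.8 + 1.8 + 9.1 + 5.4 + 5 = 32.1
L_max = max([10.8, 1.8, 9.1, 5.4, 5.0]) = 10.8
S (sum of others) = 32.1 - 10.8 = 21.3
min_reach = max(0, 10.8 - 21.3) = max(0, -10.5) = 0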